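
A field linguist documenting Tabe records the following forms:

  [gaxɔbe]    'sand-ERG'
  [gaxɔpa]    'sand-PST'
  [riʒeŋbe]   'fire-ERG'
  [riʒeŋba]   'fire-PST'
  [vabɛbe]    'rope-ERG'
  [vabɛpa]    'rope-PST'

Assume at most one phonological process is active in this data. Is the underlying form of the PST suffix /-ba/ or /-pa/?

The PST suffix surfaces as [-ba] and [-pa], depending on the final segment of the stem.
By contrast the ERG suffix keeps its initial [b] throughout — that segment must be underlying.
The PST suffix is therefore /-pa/ underlyingly, with post-nasal voicing: voiceless stops become voiced after a nasal.

/-pa/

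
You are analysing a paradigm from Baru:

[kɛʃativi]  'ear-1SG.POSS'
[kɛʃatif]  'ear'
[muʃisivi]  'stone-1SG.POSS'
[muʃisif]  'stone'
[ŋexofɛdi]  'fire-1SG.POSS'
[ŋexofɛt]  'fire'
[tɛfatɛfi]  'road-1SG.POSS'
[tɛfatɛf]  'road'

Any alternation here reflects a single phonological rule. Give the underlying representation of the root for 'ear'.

/kɛʃativ/

The stem for 'ear' ends in [v] in [kɛʃativi] but [f] in [kɛʃatif].
Compare 'road', with invariant [f] in [tɛfatɛfi] and [tɛfatɛf]: an analysis with underlying /f/ and a rule producing [v] before the 1SG.POSS suffix would wrongly predict alternation here too.
The alternation reflects word-final obstruent devoicing: voiced obstruents become voiceless word-finally. /v/ is underlying.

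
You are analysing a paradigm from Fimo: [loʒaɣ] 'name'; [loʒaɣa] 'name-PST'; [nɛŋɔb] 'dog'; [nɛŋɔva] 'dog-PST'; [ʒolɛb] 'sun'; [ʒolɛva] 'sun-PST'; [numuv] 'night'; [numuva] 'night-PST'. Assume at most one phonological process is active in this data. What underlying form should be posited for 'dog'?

The root 'dog' surfaces as [nɛŋɔb] and [nɛŋɔva], with a stem-final [b] ~ [v] alternation.
If /v/ were underlying and a rule turned it into [b] in isolation, 'night' would also alternate; but it has [v] in both [numuv] and [numuva].
The alternation reflects intervocalic spirantization: voiced stops become fricatives between vowels. /b/ is underlying.

/nɛŋɔb/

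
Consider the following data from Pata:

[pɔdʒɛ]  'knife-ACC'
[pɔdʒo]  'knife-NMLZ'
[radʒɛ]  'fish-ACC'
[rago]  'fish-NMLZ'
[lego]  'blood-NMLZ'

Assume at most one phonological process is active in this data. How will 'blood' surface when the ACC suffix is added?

'fish' shows [g] ~ [dʒ] at the end of the stem ([rago] vs [radʒɛ]).
Compare 'knife', with invariant [dʒ] in [pɔdʒo] and [pɔdʒɛ]: an analysis with underlying /dʒ/ and a rule producing [g] before the NMLZ suffix would wrongly predict alternation here too.
Therefore /g/ is basic and [dʒ] is derived by palatalization before a front vowel (/g/ becomes palato-alveolar [dʒ] before a front vowel).
The one attested form of 'blood', [lego], shows underlying /leg/. Applying the same rule before a front vowel gives [ledʒɛ].

[ledʒɛ]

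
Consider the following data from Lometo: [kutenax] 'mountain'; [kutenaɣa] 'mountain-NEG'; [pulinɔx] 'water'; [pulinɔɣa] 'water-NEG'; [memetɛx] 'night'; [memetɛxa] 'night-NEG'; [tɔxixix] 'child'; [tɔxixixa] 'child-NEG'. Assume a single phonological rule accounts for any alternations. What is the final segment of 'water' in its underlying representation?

The root 'water' surfaces as [pulinɔx] and [pulinɔɣa], with a stem-final [x] ~ [ɣ] alternation.
But 'night' keeps [x] in both environments ([memetɛx], [memetɛxa]), so there is no rule changing /x/ to [ɣ] before the NEG suffix.
The alternation reflects word-final obstruent devoicing: voiced obstruents become voiceless word-finally. /ɣ/ is underlying.

/ɣ/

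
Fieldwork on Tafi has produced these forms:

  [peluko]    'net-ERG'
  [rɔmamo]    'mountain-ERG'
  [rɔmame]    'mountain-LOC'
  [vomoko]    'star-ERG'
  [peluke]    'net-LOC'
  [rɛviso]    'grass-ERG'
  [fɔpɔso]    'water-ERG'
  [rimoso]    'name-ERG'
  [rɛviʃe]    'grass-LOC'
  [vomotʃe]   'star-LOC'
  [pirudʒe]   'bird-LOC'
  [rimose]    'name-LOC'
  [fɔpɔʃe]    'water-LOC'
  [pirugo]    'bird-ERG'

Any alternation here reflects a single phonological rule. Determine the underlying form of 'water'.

In [fɔpɔʃe] and [fɔpɔso] the final segment of 'water' alternates: [ʃ] ~ [s].
The stem 'name' ([rimose], [rimoso]) shows [s] unchanged in both environments, so [s] cannot be basic with [ʃ] derived before the LOC suffix.
Therefore /ʃ/ is basic and [s] is derived by depalatalization (palato-alveolar /tʃ/, /dʒ/ and /ʃ/ become [k], [g] and [s] when no front vowel follows).

/fɔpɔʃ/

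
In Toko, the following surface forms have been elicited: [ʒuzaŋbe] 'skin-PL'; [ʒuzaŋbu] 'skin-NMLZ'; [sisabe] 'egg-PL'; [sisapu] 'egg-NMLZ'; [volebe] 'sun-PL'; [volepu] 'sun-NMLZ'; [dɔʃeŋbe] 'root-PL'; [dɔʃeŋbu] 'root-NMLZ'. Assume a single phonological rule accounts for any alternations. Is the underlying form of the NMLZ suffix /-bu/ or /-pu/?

The NMLZ suffix surfaces as [-bu] and [-pu], depending on the final segment of the stem.
By contrast the PL suffix keeps its initial [b] throughout — that segment must be underlying.
The NMLZ suffix is therefore /-pu/ underlyingly, with post-nasal voicing: voiceless stops become voiced after a nasal.

/-pu/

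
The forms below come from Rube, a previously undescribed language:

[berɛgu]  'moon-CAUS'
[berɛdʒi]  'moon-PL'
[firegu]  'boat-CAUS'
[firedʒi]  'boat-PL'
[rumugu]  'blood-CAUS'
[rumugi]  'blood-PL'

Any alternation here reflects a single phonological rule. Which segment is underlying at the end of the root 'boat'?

/dʒ/

'boat' shows [g] ~ [dʒ] at the end of the stem ([firegu] vs [firedʒi]).
But 'blood' keeps [g] in both environments ([rumugu], [rumugi]), so there is no rule changing /g/ to [dʒ] before the PL suffix.
Therefore /dʒ/ is basic and [g] is derived by depalatalization (palato-alveolar /dʒ/ becomes [g] when no front vowel follows).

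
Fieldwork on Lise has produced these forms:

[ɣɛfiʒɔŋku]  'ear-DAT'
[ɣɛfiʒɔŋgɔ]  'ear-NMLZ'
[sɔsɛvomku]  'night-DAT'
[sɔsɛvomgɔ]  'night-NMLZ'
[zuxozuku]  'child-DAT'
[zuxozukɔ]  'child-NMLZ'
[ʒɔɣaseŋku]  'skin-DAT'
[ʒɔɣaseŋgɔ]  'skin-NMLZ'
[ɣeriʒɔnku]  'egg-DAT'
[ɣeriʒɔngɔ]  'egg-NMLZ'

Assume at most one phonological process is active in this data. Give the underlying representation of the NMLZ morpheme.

/-gɔ/

The NMLZ suffix surfaces as [-gɔ] and [-kɔ], depending on the final segment of the stem.
The DAT suffix, which begins with [k], is invariant after every stem; so [k] is not altered by any rule here.
The NMLZ suffix is therefore /-gɔ/ underlyingly, with post-vocalic devoicing: voiced stops become voiceless after a vowel.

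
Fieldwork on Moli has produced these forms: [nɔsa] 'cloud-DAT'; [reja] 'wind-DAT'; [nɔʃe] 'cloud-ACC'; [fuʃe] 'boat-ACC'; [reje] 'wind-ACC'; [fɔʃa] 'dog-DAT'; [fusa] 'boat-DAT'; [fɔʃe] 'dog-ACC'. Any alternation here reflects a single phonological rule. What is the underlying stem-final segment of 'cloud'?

/s/

The stem for 'cloud' ends in [s] in [nɔsa] but [ʃ] in [nɔʃe].
If /ʃ/ were underlying and a rule turned it into [s] before the DAT suffix, 'dog' would also alternate; but it has [ʃ] in both [fɔʃa] and [fɔʃe].
Therefore /s/ is basic and [ʃ] is derived by palatalization before a front vowel (/s/ becomes palato-alveolar [ʃ] before a front vowel).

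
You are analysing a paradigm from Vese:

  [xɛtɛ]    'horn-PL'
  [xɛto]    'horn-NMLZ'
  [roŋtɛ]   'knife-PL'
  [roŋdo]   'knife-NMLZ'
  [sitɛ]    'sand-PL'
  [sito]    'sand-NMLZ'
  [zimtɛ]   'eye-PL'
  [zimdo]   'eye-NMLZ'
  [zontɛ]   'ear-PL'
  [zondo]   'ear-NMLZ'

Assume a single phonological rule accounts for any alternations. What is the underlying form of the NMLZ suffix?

/-do/

The NMLZ suffix surfaces as [-do] and [-to], depending on the final segment of the stem.
The PL suffix, which begins with [t], is invariant after every stem; so [t] is not altered by any rule here.
So the underlying form is /-do/, and voiced stops become voiceless after a vowel.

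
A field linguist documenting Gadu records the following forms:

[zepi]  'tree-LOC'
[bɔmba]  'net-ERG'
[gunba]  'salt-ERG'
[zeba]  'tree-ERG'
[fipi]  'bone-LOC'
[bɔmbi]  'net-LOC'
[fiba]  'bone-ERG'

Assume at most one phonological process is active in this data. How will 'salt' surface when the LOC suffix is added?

The LOC suffix surfaces as [-bi] and [-pi], depending on the final segment of the stem.
By contrast the ERG suffix keeps its initial [b] throughout — that segment must be underlying.
So the underlying form is /-pi/, and voiceless stops become voiced after a nasal.
After 'salt', which ends in a nasal, the suffix surfaces as [-bi], giving [gunbi].

[gunbi]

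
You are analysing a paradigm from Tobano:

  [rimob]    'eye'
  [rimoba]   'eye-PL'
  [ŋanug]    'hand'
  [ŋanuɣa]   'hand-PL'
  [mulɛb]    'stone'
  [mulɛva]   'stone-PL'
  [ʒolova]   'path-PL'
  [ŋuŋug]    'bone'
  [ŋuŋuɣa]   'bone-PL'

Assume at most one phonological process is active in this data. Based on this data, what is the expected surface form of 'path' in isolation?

[ʒolob]

The stem for 'stone' ends in [b] in [mulɛb] but [v] in [mulɛva].
Compare 'eye', with invariant [b] in [rimob] and [rimoba]: an analysis with underlying /b/ and a rule producing [v] before the PL suffix would wrongly predict alternation here too.
So /v/ is underlying, and a rule of word-final hardening — voiced fricatives become stops word-finally — gives [b].
The one attested form of 'path', [ʒolova], shows underlying /ʒolov/. Applying the same rule word-finally gives [ʒolob].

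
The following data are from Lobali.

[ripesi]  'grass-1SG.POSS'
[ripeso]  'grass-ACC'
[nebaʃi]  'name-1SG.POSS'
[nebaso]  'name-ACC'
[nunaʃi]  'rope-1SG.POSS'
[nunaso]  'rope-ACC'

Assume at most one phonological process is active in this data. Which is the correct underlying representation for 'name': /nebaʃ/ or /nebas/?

The root 'name' surfaces as [nebaʃi] and [nebaso], with a stem-final [ʃ] ~ [s] alternation.
But 'grass' keeps [s] in both environments ([ripesi], [ripeso]), so there is no rule changing /s/ to [ʃ] before the 1SG.POSS suffix.
Therefore /ʃ/ is basic and [s] is derived by depalatalization (palato-alveolar /ʃ/ becomes [s] when no front vowel follows).

/nebaʃ/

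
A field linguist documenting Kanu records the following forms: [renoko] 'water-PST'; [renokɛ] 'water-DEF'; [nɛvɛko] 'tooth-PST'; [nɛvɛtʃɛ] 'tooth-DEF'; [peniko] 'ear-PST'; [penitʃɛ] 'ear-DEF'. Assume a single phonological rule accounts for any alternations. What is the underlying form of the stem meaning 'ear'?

In [peniko] and [penitʃɛ] the final segment of 'ear' alternates: [k] ~ [tʃ].
Compare 'water', with invariant [k] in [renoko] and [renokɛ]: an analysis with underlying /k/ and a rule producing [tʃ] before the DEF suffix would wrongly predict alternation here too.
The underlying segment must be /tʃ/; palato-alveolar /tʃ/ becomes [k] when no front vowel follows, yielding [k] there.
Hence 'ear' is /penitʃ/ underlyingly.

/penitʃ/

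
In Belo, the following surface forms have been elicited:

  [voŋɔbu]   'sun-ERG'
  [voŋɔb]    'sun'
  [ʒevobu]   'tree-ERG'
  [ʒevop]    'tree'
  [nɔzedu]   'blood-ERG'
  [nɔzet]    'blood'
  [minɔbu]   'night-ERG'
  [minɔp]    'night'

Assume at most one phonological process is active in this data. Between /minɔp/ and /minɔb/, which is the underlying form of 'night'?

'night' shows [b] ~ [p] at the end of the stem ([minɔbu] vs [minɔp]).
The stem 'sun' ([voŋɔbu], [voŋɔb]) shows [b] unchanged in both environments, so [b] cannot be basic with [p] derived in isolation.
The alternation reflects intervocalic voicing: voiceless stops become voiced between vowels. /p/ is underlying.

/minɔp/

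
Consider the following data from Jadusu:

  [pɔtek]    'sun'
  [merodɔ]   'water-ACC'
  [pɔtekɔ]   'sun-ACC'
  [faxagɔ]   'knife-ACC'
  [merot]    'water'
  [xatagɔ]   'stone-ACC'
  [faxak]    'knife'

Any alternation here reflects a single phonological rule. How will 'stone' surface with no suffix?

'knife' shows [g] ~ [k] at the end of the stem ([faxagɔ] vs [faxak]).
Compare 'sun', with invariant [k] in [pɔtekɔ] and [pɔtek]: an analysis with underlying /k/ and a rule producing [g] before the ACC suffix would wrongly predict alternation here too.
So /g/ is underlying, and a rule of word-final obstruent devoicing — voiced obstruents become voiceless word-finally — gives [k].
The one attested form of 'stone', [xatagɔ], shows underlying /xatag/. Applying the same rule word-finally gives [xatak].

[xatak]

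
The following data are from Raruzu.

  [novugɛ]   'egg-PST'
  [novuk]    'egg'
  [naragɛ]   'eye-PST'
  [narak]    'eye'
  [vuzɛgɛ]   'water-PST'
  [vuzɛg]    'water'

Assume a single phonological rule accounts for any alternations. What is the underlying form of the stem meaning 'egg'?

/novuk/

The stem for 'egg' ends in [g] in [novugɛ] but [k] in [novuk].
The stem 'water' ([vuzɛgɛ], [vuzɛg]) shows [g] unchanged in both environments, so [g] cannot be basic with [k] derived in isolation.
So /k/ is underlying, and a rule of intervocalic voicing — voiceless stops become voiced between vowels — gives [g].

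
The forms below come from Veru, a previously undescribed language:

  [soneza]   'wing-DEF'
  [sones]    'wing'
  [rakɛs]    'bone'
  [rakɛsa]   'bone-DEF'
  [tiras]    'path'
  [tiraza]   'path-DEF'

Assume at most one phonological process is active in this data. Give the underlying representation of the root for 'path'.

/tiraz/

The stem for 'path' ends in [s] in [tiras] but [z] in [tiraza].
If /s/ were underlying and a rule turned it into [z] before the DEF suffix, 'bone' would also alternate; but it has [s] in both [rakɛs] and [rakɛsa].
The alternation reflects word-final obstruent devoicing: voiced obstruents become voiceless word-finally. /z/ is underlying.
So 'path' = /tiraz/.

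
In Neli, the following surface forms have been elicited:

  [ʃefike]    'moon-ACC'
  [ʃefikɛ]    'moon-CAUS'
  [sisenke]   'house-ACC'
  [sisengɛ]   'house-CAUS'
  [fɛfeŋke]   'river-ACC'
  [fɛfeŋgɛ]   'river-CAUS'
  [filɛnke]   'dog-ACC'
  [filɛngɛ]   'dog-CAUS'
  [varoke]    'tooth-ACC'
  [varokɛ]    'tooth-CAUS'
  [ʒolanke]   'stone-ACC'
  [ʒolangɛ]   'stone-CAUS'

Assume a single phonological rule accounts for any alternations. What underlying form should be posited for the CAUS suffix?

The CAUS suffix surfaces as [-gɛ] and [-kɛ], depending on the final segment of the stem.
The ACC suffix, which begins with [k], is invariant after every stem; so [k] is not altered by any rule here.
The CAUS suffix is therefore /-gɛ/ underlyingly, with post-vocalic devoicing: voiced stops become voiceless after a vowel.

/-gɛ/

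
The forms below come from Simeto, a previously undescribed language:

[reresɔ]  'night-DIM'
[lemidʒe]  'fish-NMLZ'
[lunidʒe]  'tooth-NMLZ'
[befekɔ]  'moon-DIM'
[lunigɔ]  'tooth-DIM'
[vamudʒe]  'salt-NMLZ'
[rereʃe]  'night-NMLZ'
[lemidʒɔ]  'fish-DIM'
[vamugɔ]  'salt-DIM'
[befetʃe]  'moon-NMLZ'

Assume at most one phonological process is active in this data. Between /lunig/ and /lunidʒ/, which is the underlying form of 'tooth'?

/lunig/

The stem for 'tooth' ends in [g] in [lunigɔ] but [dʒ] in [lunidʒe].
If /dʒ/ were underlying and a rule turned it into [g] before the DIM suffix, 'fish' would also alternate; but it has [dʒ] in both [lemidʒɔ] and [lemidʒe].
Therefore /g/ is basic and [dʒ] is derived by palatalization before a front vowel (/k/, /g/ and /s/ become palato-alveolar [tʃ], [dʒ] and [ʃ] before a front vowel).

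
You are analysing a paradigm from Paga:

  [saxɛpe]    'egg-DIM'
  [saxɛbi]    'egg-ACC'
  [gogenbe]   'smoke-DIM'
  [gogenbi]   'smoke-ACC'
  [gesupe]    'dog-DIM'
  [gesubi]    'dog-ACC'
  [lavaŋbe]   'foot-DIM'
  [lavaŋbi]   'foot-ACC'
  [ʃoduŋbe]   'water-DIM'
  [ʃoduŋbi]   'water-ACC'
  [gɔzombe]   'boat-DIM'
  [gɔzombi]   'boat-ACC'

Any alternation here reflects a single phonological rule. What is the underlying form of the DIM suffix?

The DIM suffix surfaces as [-be] and [-pe], depending on the final segment of the stem.
The ACC suffix, which begins with [b], is invariant after every stem; so [b] is not altered by any rule here.
The DIM suffix is therefore /-pe/ underlyingly, with post-nasal voicing: voiceless stops become voiced after a nasal.

/-pe/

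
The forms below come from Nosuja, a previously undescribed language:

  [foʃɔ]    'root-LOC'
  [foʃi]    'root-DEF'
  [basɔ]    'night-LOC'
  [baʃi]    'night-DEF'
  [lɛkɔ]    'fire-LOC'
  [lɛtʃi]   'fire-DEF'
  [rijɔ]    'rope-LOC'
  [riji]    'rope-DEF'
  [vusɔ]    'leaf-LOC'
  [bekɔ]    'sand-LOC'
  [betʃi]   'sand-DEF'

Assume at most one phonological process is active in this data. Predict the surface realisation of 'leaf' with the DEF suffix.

[vuʃi]

The stem for 'night' ends in [s] in [basɔ] but [ʃ] in [baʃi].
But 'root' keeps [ʃ] in both environments ([foʃɔ], [foʃi]), so there is no rule changing /ʃ/ to [s] before the LOC suffix.
The alternation reflects palatalization before a front vowel: /k/ and /s/ become palato-alveolar [tʃ] and [ʃ] before a front vowel. /s/ is underlying.
The one attested form of 'leaf', [vusɔ], shows underlying /vus/. Applying the same rule before a front vowel gives [vuʃi].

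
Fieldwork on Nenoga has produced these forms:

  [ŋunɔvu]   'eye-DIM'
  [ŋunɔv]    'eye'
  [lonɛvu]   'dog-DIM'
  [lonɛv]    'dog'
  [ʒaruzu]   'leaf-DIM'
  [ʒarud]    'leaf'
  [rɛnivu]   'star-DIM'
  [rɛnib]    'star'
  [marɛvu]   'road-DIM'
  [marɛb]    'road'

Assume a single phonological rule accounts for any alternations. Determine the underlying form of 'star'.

The root 'star' surfaces as [rɛnivu] and [rɛnib], with a stem-final [v] ~ [b] alternation.
Compare 'eye', with invariant [v] in [ŋunɔvu] and [ŋunɔv]: an analysis with underlying /v/ and a rule producing [b] in isolation would wrongly predict alternation here too.
The underlying segment must be /b/; voiced stops become fricatives between vowels, yielding [v] there.
So 'star' = /rɛnib/.

/rɛnib/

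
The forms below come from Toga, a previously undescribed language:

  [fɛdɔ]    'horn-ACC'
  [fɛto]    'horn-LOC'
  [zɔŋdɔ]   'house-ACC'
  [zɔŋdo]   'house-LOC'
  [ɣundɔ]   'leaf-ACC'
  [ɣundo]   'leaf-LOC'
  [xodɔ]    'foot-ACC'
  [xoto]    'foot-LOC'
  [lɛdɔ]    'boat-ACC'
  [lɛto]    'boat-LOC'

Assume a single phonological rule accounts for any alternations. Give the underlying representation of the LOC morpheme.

/-to/

The LOC morpheme has two allomorphs, [-do] and [-to].
The ACC suffix, which begins with [d], is invariant after every stem; so [d] is not altered by any rule here.
So the underlying form is /-to/, and voiceless stops become voiced after a nasal.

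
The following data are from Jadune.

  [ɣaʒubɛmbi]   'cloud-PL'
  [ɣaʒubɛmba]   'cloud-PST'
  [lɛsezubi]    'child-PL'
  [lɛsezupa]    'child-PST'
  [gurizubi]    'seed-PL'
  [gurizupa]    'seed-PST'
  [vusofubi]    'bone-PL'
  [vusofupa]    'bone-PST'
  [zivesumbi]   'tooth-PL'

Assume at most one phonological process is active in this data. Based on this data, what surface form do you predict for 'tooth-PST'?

[zivesumba]

The PST morpheme has two allomorphs, [-ba] and [-pa].
By contrast the PL suffix keeps its initial [b] throughout — that segment must be underlying.
So the underlying form is /-pa/, and voiceless stops become voiced after a nasal.
After 'tooth', which ends in a nasal, the suffix surfaces as [-ba], giving [zivesumba].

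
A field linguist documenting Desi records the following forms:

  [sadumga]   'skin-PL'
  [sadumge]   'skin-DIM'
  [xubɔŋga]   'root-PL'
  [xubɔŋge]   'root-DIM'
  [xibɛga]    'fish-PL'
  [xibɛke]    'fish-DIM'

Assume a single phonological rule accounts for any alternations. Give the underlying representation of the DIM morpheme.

/-ke/

The DIM morpheme has two allomorphs, [-ge] and [-ke].
By contrast the PL suffix keeps its initial [g] throughout — that segment must be underlying.
The DIM suffix is therefore /-ke/ underlyingly, with post-nasal voicing: voiceless stops become voiced after a nasal.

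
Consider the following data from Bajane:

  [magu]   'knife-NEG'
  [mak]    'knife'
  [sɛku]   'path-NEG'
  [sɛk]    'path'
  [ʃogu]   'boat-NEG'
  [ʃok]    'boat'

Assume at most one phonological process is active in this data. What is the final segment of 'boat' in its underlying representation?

/g/

'boat' shows [g] ~ [k] at the end of the stem ([ʃogu] vs [ʃok]).
But 'path' keeps [k] in both environments ([sɛku], [sɛk]), so there is no rule changing /k/ to [g] before the NEG suffix.
So /g/ is underlying, and a rule of word-final obstruent devoicing — voiced obstruents become voiceless word-finally — gives [k].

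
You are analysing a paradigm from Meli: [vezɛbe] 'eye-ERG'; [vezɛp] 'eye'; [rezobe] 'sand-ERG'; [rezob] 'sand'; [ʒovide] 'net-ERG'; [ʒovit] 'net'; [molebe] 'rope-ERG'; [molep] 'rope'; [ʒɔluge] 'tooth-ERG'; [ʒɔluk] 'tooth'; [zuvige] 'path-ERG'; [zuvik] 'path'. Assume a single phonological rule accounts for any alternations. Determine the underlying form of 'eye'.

/vezɛp/

In [vezɛbe] and [vezɛp] the final segment of 'eye' alternates: [b] ~ [p].
If /b/ were underlying and a rule turned it into [p] in isolation, 'sand' would also alternate; but it has [b] in both [rezobe] and [rezob].
The alternation reflects intervocalic voicing: voiceless stops become voiced between vowels. /p/ is underlying.
So 'eye' = /vezɛp/.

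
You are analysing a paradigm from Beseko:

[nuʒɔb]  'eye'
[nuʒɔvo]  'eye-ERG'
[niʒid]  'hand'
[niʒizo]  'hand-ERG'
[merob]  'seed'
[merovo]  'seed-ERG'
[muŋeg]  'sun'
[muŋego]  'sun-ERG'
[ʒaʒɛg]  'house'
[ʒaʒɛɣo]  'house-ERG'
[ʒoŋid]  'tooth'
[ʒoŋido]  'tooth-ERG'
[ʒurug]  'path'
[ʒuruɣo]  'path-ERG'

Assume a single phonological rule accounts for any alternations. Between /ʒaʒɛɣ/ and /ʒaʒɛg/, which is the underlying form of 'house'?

The stem for 'house' ends in [g] in [ʒaʒɛg] but [ɣ] in [ʒaʒɛɣo].
But 'sun' keeps [g] in both environments ([muŋeg], [muŋego]), so there is no rule changing /g/ to [ɣ] before the ERG suffix.
The alternation reflects word-final hardening: voiced fricatives become stops word-finally. /ɣ/ is underlying.

/ʒaʒɛɣ/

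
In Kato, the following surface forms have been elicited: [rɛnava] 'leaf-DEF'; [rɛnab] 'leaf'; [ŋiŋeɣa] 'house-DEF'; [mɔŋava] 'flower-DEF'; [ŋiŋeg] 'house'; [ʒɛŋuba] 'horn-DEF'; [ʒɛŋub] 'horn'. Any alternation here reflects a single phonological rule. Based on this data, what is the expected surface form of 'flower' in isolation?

[mɔŋab]

The root 'leaf' surfaces as [rɛnab] and [rɛnava], with a stem-final [b] ~ [v] alternation.
The stem 'horn' ([ʒɛŋub], [ʒɛŋuba]) shows [b] unchanged in both environments, so [b] cannot be basic with [v] derived before the DEF suffix.
The underlying segment must be /v/; voiced fricatives become stops word-finally, yielding [b] there.
From [mɔŋava] the stem 'flower' is /mɔŋav/; word-finally this yields [mɔŋab].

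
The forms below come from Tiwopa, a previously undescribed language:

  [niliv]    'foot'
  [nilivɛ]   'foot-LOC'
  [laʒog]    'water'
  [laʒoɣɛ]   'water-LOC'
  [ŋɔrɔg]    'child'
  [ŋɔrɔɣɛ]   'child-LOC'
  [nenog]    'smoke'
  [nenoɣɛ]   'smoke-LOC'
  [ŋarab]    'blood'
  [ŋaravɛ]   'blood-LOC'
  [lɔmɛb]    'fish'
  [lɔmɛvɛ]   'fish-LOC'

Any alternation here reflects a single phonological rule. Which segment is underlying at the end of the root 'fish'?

The root 'fish' surfaces as [lɔmɛb] and [lɔmɛvɛ], with a stem-final [b] ~ [v] alternation.
If /v/ were underlying and a rule turned it into [b] in isolation, 'foot' would also alternate; but it has [v] in both [niliv] and [nilivɛ].
Therefore /b/ is basic and [v] is derived by intervocalic spirantization (voiced stops become fricatives between vowels).

/b/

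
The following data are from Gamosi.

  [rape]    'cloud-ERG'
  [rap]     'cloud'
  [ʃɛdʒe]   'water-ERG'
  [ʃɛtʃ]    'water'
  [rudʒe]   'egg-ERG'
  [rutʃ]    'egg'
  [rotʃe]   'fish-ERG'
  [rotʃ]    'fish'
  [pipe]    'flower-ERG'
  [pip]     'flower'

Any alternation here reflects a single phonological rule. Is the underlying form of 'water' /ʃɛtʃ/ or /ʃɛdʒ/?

/ʃɛdʒ/

The root 'water' surfaces as [ʃɛdʒe] and [ʃɛtʃ], with a stem-final [dʒ] ~ [tʃ] alternation.
Compare 'fish', with invariant [tʃ] in [rotʃe] and [rotʃ]: an analysis with underlying /tʃ/ and a rule producing [dʒ] before the ERG suffix would wrongly predict alternation here too.
Therefore /dʒ/ is basic and [tʃ] is derived by word-final obstruent devoicing (voiced obstruents become voiceless word-finally).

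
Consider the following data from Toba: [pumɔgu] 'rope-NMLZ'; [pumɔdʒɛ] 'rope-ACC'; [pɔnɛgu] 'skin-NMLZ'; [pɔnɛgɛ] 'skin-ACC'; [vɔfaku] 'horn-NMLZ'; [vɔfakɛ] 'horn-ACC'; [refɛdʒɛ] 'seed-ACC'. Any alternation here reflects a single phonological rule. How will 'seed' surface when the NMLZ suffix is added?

The stem for 'rope' ends in [g] in [pumɔgu] but [dʒ] in [pumɔdʒɛ].
Compare 'skin', with invariant [g] in [pɔnɛgu] and [pɔnɛgɛ]: an analysis with underlying /g/ and a rule producing [dʒ] before the ACC suffix would wrongly predict alternation here too.
The underlying segment must be /dʒ/; palato-alveolar /dʒ/ becomes [g] when no front vowel follows, yielding [g] there.
From [refɛdʒɛ] the stem 'seed' is /refɛdʒ/; when no front vowel follows this yields [refɛgu].

[refɛgu]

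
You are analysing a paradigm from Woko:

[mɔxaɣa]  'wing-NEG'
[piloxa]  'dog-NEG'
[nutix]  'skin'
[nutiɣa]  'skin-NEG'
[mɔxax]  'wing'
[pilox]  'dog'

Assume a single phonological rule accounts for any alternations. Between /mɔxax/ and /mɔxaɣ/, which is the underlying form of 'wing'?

/mɔxaɣ/

In [mɔxaɣa] and [mɔxax] the final segment of 'wing' alternates: [ɣ] ~ [x].
If /x/ were underlying and a rule turned it into [ɣ] before the NEG suffix, 'dog' would also alternate; but it has [x] in both [piloxa] and [pilox].
The alternation reflects word-final obstruent devoicing: voiced obstruents become voiceless word-finally. /ɣ/ is underlying.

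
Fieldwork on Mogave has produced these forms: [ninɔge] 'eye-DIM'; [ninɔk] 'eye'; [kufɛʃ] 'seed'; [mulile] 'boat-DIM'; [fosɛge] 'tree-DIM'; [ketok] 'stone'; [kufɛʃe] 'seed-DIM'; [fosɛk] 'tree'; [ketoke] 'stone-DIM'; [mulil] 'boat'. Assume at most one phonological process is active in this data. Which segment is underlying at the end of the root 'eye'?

/g/

The root 'eye' surfaces as [ninɔge] and [ninɔk], with a stem-final [g] ~ [k] alternation.
Compare 'stone', with invariant [k] in [ketoke] and [ketok]: an analysis with underlying /k/ and a rule producing [g] before the DIM suffix would wrongly predict alternation here too.
Therefore /g/ is basic and [k] is derived by word-final obstruent devoicing (voiced obstruents become voiceless word-finally).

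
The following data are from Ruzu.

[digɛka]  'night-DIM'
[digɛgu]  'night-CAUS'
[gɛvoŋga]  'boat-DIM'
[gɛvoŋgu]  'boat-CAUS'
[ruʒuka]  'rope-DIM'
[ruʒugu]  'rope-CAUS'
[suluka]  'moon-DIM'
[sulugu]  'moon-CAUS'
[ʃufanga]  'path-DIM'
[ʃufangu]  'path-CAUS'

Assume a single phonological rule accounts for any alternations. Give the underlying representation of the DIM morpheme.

The DIM morpheme has two allomorphs, [-ga] and [-ka].
By contrast the CAUS suffix keeps its initial [g] throughout — that segment must be underlying.
So the underlying form is /-ka/, and voiceless stops become voiced after a nasal.

/-ka/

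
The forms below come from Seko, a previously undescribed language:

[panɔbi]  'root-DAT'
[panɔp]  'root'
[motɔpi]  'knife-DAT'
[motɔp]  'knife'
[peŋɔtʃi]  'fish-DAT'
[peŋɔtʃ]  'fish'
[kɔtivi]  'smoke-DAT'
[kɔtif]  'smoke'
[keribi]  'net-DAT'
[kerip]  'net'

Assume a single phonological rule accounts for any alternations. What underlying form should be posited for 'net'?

In [keribi] and [kerip] the final segment of 'net' alternates: [b] ~ [p].
But 'knife' keeps [p] in both environments ([motɔpi], [motɔp]), so there is no rule changing /p/ to [b] before the DAT suffix.
Therefore /b/ is basic and [p] is derived by word-final obstruent devoicing (voiced obstruents become voiceless word-finally).
The underlying form of 'net' is therefore /kerib/.

/kerib/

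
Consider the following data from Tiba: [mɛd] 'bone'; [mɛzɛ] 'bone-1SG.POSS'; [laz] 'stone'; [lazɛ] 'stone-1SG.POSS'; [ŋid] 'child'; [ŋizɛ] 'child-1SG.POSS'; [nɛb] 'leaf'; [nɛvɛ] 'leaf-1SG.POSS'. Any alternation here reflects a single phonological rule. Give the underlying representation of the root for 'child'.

'child' shows [d] ~ [z] at the end of the stem ([ŋid] vs [ŋizɛ]).
Compare 'stone', with invariant [z] in [laz] and [lazɛ]: an analysis with underlying /z/ and a rule producing [d] in isolation would wrongly predict alternation here too.
The underlying segment must be /d/; voiced stops become fricatives between vowels, yielding [z] there.
So 'child' = /ŋid/.

/ŋid/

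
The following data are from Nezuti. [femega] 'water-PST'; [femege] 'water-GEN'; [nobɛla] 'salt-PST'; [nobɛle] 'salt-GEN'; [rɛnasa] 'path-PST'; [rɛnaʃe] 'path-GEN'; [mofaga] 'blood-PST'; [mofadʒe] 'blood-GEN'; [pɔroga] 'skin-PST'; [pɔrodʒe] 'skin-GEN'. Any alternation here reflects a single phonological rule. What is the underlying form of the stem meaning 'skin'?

/pɔrodʒ/

'skin' shows [g] ~ [dʒ] at the end of the stem ([pɔroga] vs [pɔrodʒe]).
But 'water' keeps [g] in both environments ([femega], [femege]), so there is no rule changing /g/ to [dʒ] before the GEN suffix.
So /dʒ/ is underlying, and a rule of depalatalization — palato-alveolar /dʒ/ and /ʃ/ become [g] and [s] when no front vowel follows — gives [g].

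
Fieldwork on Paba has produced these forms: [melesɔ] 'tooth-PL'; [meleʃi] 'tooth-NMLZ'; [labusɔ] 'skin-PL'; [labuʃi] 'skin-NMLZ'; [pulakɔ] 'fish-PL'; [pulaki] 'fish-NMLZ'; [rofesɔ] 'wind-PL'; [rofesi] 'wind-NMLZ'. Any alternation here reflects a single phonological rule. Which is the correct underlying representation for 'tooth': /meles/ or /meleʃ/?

'tooth' shows [s] ~ [ʃ] at the end of the stem ([melesɔ] vs [meleʃi]).
But 'wind' keeps [s] in both environments ([rofesɔ], [rofesi]), so there is no rule changing /s/ to [ʃ] before the NMLZ suffix.
So /ʃ/ is underlying, and a rule of depalatalization — palato-alveolar /ʃ/ becomes [s] when no front vowel follows — gives [s].

/meleʃ/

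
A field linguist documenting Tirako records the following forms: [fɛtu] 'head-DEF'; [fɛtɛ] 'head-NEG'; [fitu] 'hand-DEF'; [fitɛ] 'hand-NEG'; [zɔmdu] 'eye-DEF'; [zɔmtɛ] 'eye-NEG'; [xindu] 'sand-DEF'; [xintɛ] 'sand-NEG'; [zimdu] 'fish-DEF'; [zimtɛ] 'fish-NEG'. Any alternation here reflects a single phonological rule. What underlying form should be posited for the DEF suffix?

The DEF morpheme has two allomorphs, [-du] and [-tu].
By contrast the NEG suffix keeps its initial [t] throughout — that segment must be underlying.
The DEF suffix is therefore /-du/ underlyingly, with post-vocalic devoicing: voiced stops become voiceless after a vowel.

/-du/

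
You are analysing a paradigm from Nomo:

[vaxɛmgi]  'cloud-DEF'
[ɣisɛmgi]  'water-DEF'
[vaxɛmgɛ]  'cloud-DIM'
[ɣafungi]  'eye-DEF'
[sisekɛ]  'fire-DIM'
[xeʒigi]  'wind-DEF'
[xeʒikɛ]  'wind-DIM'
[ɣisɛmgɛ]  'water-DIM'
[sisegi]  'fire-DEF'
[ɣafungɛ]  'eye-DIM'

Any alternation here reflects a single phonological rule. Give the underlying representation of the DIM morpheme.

/-kɛ/

The DIM morpheme has two allomorphs, [-gɛ] and [-kɛ].
By contrast the DEF suffix keeps its initial [g] throughout — that segment must be underlying.
The DIM suffix is therefore /-kɛ/ underlyingly, with post-nasal voicing: voiceless stops become voiced after a nasal.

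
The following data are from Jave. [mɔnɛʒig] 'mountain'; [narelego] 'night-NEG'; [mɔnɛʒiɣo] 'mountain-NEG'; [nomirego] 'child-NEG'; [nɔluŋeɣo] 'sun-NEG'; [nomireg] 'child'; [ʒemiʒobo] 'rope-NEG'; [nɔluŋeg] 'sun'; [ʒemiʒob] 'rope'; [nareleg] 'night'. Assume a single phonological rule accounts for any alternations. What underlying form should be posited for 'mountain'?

/mɔnɛʒiɣ/

The stem for 'mountain' ends in [g] in [mɔnɛʒig] but [ɣ] in [mɔnɛʒiɣo].
If /g/ were underlying and a rule turned it into [ɣ] before the NEG suffix, 'night' would also alternate; but it has [g] in both [nareleg] and [narelego].
So /ɣ/ is underlying, and a rule of word-final hardening — voiced fricatives become stops word-finally — gives [g].
Hence 'mountain' is /mɔnɛʒiɣ/ underlyingly.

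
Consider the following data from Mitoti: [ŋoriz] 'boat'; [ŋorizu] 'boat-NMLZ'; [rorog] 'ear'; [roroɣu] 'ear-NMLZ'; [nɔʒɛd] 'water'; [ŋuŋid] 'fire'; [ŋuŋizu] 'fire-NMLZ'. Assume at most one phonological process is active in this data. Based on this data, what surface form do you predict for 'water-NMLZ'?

In [ŋuŋid] and [ŋuŋizu] the final segment of 'fire' alternates: [d] ~ [z].
Compare 'boat', with invariant [z] in [ŋoriz] and [ŋorizu]: an analysis with underlying /z/ and a rule producing [d] in isolation would wrongly predict alternation here too.
The underlying segment must be /d/; voiced stops become fricatives between vowels, yielding [z] there.
From [nɔʒɛd] the stem 'water' is /nɔʒɛd/; between vowels this yields [nɔʒɛzu].

[nɔʒɛzu]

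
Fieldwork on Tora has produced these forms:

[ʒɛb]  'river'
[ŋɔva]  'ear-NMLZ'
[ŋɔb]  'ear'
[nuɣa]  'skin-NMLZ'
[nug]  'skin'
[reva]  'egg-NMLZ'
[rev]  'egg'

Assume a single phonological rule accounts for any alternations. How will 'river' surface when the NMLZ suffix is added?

[ʒɛva]

'ear' shows [v] ~ [b] at the end of the stem ([ŋɔva] vs [ŋɔb]).
The stem 'egg' ([reva], [rev]) shows [v] unchanged in both environments, so [v] cannot be basic with [b] derived in isolation.
The alternation reflects intervocalic spirantization: voiced stops become fricatives between vowels. /b/ is underlying.
From [ʒɛb] the stem 'river' is /ʒɛb/; between vowels this yields [ʒɛva].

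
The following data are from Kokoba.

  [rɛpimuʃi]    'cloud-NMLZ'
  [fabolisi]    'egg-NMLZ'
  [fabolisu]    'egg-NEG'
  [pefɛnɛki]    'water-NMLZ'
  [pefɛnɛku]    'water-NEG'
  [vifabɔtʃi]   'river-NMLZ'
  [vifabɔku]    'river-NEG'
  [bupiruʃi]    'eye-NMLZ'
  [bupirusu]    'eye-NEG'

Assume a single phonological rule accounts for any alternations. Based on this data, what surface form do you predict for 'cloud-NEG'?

[rɛpimusu]

'eye' shows [ʃ] ~ [s] at the end of the stem ([bupiruʃi] vs [bupirusu]).
But 'egg' keeps [s] in both environments ([fabolisi], [fabolisu]), so there is no rule changing /s/ to [ʃ] before the NMLZ suffix.
Therefore /ʃ/ is basic and [s] is derived by depalatalization (palato-alveolar /tʃ/ and /ʃ/ become [k] and [s] when no front vowel follows).
From [rɛpimuʃi] the stem 'cloud' is /rɛpimuʃ/; when no front vowel follows this yields [rɛpimusu].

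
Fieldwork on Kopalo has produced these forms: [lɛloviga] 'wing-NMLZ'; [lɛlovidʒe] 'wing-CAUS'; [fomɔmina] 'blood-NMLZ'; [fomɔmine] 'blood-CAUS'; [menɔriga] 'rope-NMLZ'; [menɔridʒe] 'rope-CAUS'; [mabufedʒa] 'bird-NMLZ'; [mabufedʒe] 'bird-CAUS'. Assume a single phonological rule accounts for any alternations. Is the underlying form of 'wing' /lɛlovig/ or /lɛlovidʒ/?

/lɛlovig/

'wing' shows [g] ~ [dʒ] at the end of the stem ([lɛloviga] vs [lɛlovidʒe]).
But 'bird' keeps [dʒ] in both environments ([mabufedʒa], [mabufedʒe]), so there is no rule changing /dʒ/ to [g] before the NMLZ suffix.
So /g/ is underlying, and a rule of palatalization before a front vowel — /g/ becomes palato-alveolar [dʒ] before a front vowel — gives [dʒ].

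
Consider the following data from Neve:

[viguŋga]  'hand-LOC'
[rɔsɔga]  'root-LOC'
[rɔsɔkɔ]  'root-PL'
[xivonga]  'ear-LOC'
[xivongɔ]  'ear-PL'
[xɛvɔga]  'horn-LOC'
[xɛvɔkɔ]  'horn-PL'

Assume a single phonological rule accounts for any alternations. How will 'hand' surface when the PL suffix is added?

The PL morpheme has two allomorphs, [-gɔ] and [-kɔ].
By contrast the LOC suffix keeps its initial [g] throughout — that segment must be underlying.
So the underlying form is /-kɔ/, and voiceless stops become voiced after a nasal.
After 'hand', which ends in a nasal, the suffix surfaces as [-gɔ], giving [viguŋgɔ].

[viguŋgɔ]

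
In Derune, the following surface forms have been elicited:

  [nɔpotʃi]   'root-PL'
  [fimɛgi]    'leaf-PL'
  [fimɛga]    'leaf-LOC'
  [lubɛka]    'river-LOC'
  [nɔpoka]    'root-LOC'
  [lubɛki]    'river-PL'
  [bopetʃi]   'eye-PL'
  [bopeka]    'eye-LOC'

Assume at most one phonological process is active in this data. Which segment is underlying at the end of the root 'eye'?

/tʃ/

'eye' shows [tʃ] ~ [k] at the end of the stem ([bopetʃi] vs [bopeka]).
The stem 'river' ([lubɛki], [lubɛka]) shows [k] unchanged in both environments, so [k] cannot be basic with [tʃ] derived before the PL suffix.
The alternation reflects depalatalization: palato-alveolar /tʃ/ becomes [k] when no front vowel follows. /tʃ/ is underlying.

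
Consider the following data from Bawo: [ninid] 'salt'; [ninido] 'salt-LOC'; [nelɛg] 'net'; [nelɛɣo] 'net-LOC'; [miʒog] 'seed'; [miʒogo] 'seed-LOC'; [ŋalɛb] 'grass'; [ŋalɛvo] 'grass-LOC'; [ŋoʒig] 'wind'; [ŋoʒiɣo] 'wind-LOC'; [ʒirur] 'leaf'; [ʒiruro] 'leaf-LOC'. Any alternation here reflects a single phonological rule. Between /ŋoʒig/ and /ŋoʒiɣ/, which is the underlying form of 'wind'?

/ŋoʒiɣ/

In [ŋoʒig] and [ŋoʒiɣo] the final segment of 'wind' alternates: [g] ~ [ɣ].
Compare 'seed', with invariant [g] in [miʒog] and [miʒogo]: an analysis with underlying /g/ and a rule producing [ɣ] before the LOC suffix would wrongly predict alternation here too.
The alternation reflects word-final hardening: voiced fricatives become stops word-finally. /ɣ/ is underlying.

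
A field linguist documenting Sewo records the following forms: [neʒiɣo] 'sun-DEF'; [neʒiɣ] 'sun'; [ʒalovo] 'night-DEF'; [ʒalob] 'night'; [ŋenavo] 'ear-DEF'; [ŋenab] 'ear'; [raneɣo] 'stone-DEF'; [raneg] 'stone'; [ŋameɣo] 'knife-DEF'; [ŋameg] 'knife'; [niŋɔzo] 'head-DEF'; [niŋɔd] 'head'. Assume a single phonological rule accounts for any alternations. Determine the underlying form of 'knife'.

The root 'knife' surfaces as [ŋameɣo] and [ŋameg], with a stem-final [ɣ] ~ [g] alternation.
The stem 'sun' ([neʒiɣo], [neʒiɣ]) shows [ɣ] unchanged in both environments, so [ɣ] cannot be basic with [g] derived in isolation.
The alternation reflects intervocalic spirantization: voiced stops become fricatives between vowels. /g/ is underlying.
So 'knife' = /ŋameg/.

/ŋameg/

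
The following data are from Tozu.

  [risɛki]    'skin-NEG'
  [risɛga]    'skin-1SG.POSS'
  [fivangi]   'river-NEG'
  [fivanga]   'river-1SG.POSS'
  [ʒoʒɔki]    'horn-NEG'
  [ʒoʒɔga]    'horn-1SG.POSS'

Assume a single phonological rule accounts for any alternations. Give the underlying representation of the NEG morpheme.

The NEG morpheme has two allomorphs, [-gi] and [-ki].
By contrast the 1SG.POSS suffix keeps its initial [g] throughout — that segment must be underlying.
So the underlying form is /-ki/, and voiceless stops become voiced after a nasal.

/-ki/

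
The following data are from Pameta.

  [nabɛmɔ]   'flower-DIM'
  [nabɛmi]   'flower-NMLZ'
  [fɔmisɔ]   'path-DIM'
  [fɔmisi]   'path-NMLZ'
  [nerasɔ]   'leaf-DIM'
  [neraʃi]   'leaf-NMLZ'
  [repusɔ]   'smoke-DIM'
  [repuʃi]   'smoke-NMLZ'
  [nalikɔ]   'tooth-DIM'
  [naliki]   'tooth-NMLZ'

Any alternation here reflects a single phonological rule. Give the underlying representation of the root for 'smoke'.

/repuʃ/

The stem for 'smoke' ends in [s] in [repusɔ] but [ʃ] in [repuʃi].
Compare 'path', with invariant [s] in [fɔmisɔ] and [fɔmisi]: an analysis with underlying /s/ and a rule producing [ʃ] before the NMLZ suffix would wrongly predict alternation here too.
Therefore /ʃ/ is basic and [s] is derived by depalatalization (palato-alveolar /ʃ/ becomes [s] when no front vowel follows).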